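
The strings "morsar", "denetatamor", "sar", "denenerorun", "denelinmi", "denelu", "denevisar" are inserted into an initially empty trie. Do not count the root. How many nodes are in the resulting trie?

38

Count nodes per top-level branch (shared prefixes stored once):
  'd'-branch (denelinmi, denelu, denenerorun, denetatamor, denevisar): 29 nodes
  'm'-branch (morsar): 6 nodes
  's'-branch (sar): 3 nodes
Sum: 38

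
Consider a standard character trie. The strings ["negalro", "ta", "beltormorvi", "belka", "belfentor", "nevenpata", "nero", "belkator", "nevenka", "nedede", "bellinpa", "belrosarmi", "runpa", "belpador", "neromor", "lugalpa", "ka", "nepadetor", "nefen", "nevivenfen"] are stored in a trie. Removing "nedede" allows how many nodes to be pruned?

A node on "nedede"'s path can go only if nothing else ends at it or branches off below it.
The suffix "dede" (4 nodes) is used only by "nedede"; the node for "ne" still has the child "g", so pruning stops there.
Nodes removed: 4

4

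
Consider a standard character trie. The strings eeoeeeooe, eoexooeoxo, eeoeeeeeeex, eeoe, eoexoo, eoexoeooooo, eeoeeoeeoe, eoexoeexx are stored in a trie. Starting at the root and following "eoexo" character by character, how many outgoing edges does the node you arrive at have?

The children of the "eoexo" node are the distinct next characters among strings starting with "eoexo".
Distinct next characters after "eoexo": e, o.
That node has 2 child edges.

2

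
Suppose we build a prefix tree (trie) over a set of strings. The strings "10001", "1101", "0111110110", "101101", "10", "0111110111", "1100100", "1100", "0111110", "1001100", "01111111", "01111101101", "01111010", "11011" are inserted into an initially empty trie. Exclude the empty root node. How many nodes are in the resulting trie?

Insert word by word; a character creates a node only if that edge doesn't already exist:
  "10001" → 5 new (1, 0, 0, 0, 1)
  "1101" → prefix "1" already present; 3 new (1, 0, 1)
  "0111110110" → 10 new (0, 1, 1, 1, 1, 1, 0, 1, 1, 0)
  "101101" → prefix "10" already present; 4 new (1, 1, 0, 1)
  "10" → prefix "10" already present; 0 new (none)
  "0111110111" → prefix "011111011" already present; 1 new (1)
  "1100100" → prefix "110" already present; 4 new (0, 1, 0, 0)
  "1100" → prefix "1100" already present; 0 new (none)
  "0111110" → prefix "0111110" already present; 0 new (none)
  "1001100" → prefix "100" already present; 4 new (1, 1, 0, 0)
  "01111111" → prefix "011111" already present; 2 new (1, 1)
  "01111101101" → prefix "0111110110" already present; 1 new (1)
  "01111010" → prefix "01111" already present; 3 new (0, 1, 0)
  "11011" → prefix "1101" already present; 1 new (1)
Total nodes = 5 + 3 + 10 + 4 + 0 + 1 + 4 + 0 + 0 + 4 + 2 + 1 + 3 + 1 = 38

38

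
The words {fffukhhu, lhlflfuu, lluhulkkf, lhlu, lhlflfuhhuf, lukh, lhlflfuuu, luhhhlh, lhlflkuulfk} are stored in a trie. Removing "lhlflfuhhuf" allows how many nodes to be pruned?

After clearing the end-marker at "lhlflfuhhuf", prune upward until reaching a node still needed by another word.
The suffix "hhuf" (4 nodes) is used only by "lhlflfuhhuf"; the node for "lhlflfu" still has the child "u", so pruning stops there.
Nodes removed: 4

4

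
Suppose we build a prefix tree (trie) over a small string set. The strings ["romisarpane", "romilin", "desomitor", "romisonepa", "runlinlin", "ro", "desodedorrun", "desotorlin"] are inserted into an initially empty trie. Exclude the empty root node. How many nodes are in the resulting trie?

For each word, the new-node count is its length minus the longest prefix already in the trie:
  "romisarpane" → 11 new (r, o, m, i, s, a, r, p, a, n, e)
  "romilin" → prefix "romi" already present; 3 new (l, i, n)
  "desomitor" → 9 new (d, e, s, o, m, i, t, o, r)
  "romisonepa" → prefix "romis" already present; 5 new (o, n, e, p, a)
  "runlinlin" → prefix "r" already present; 8 new (u, n, l, i, n, l, i, n)
  "ro" → prefix "ro" already present; 0 new (none)
  "desodedorrun" → prefix "deso" already present; 8 new (d, e, d, o, r, r, u, n)
  "desotorlin" → prefix "deso" already present; 6 new (t, o, r, l, i, n)
Total nodes = 11 + 3 + 9 + 5 + 8 + 0 + 8 + 6 = 50

50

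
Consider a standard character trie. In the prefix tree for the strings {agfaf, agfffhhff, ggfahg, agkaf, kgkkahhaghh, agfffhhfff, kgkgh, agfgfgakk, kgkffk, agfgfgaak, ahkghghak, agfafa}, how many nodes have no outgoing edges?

A leaf is a node with no children — equivalently, the end of a word that is not a proper prefix of any other stored word.
Those words: "agfafa", "agfffhhfff", "agfgfgaak", "agfgfgakk", "agkaf", "ahkghghak", "ggfahg", "kgkffk", "kgkgh", "kgkkahhaghh"
Leaf count: 10

10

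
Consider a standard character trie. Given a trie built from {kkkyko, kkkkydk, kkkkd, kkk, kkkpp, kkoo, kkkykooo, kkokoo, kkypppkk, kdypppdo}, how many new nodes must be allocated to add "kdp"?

"kd" is already a path in the trie; the remaining "p" must be added.
Each of the 1 remaining characters creates one node.

1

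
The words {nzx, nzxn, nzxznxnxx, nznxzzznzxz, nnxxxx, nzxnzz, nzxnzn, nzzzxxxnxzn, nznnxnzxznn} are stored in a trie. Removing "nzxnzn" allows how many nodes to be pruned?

1

After clearing the end-marker at "nzxnzn", prune upward until reaching a node still needed by another word.
The suffix "n" (1 node) is used only by "nzxnzn"; the node for "nzxnz" still has the child "z", so pruning stops there.
Nodes removed: 1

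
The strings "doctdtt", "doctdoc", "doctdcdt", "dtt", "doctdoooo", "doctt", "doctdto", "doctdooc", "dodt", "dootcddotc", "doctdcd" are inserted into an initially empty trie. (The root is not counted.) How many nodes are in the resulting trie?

30

Trie structure (* marks end of a word):
(root)
└─ d
   ├─ o
   │  ├─ c
   │  │  └─ t
   │  │     ├─ d
   │  │     │  ├─ c
   │  │     │  │  └─ d *
   │  │     │  │     └─ t *
   │  │     │  ├─ o
   │  │     │  │  ├─ c *
   │  │     │  │  └─ o
   │  │     │  │     ├─ c *
   │  │     │  │     └─ o
   │  │     │  │        └─ o *
   │  │     │  └─ t
   │  │     │     ├─ o *
   │  │     │     └─ t *
   │  │     └─ t *
   │  ├─ d
   │  │  └─ t *
   │  └─ o
   │     └─ t
   │        └─ c
   │           └─ d
   │              └─ d
   │                 └─ o
   │                    └─ t
   │                       └─ c *
   └─ t
      └─ t *
Counting every labelled node above: 30.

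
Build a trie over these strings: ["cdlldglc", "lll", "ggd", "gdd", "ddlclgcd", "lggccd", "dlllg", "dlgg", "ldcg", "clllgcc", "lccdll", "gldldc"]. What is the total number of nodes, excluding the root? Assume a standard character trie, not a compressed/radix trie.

Trace insertions, counting only characters that open a new branch:
  "cdlldglc" → 8 new (c, d, l, l, d, g, l, c)
  "lll" → 3 new (l, l, l)
  "ggd" → 3 new (g, g, d)
  "gdd" → prefix "g" already present; 2 new (d, d)
  "ddlclgcd" → 8 new (d, d, l, c, l, g, c, d)
  "lggccd" → prefix "l" already present; 5 new (g, g, c, c, d)
  "dlllg" → prefix "d" already present; 4 new (l, l, l, g)
  "dlgg" → prefix "dl" already present; 2 new (g, g)
  "ldcg" → prefix "l" already present; 3 new (d, c, g)
  "clllgcc" → prefix "c" already present; 6 new (l, l, l, g, c, c)
  "lccdll" → prefix "l" already present; 5 new (c, c, d, l, l)
  "gldldc" → prefix "g" already present; 5 new (l, d, l, d, c)
Total nodes = 8 + 3 + 3 + 2 + 8 + 5 + 4 + 2 + 3 + 6 + 5 + 5 = 54

54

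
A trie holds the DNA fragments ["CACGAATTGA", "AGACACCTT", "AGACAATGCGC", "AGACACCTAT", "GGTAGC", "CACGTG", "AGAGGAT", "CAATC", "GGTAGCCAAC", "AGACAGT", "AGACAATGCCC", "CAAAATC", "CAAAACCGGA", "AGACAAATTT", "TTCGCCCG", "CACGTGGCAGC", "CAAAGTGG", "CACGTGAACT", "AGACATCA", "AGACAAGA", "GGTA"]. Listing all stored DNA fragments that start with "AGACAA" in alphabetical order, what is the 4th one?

Filter for "AGACAA…" and sort: "AGACAAATTT", "AGACAAGA", "AGACAATGCCC", "AGACAATGCGC"
The 4th is AGACAATGCGC.

AGACAATGCGC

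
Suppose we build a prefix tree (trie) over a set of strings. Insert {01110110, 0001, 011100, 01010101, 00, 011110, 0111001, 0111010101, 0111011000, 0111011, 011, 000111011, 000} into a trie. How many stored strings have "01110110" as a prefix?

2

Filter for entries beginning with "01110110":
Matches: "01110110", "0111011000"
Count: 2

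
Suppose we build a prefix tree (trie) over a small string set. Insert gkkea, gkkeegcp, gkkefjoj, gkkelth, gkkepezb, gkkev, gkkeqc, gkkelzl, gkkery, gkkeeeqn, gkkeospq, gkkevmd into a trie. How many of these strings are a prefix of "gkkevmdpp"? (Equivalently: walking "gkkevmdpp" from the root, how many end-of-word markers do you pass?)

2

Traverse "gkkevmdpp" character by character; count nodes along the way that are marked as word ends.
Prefixes of the query that are stored words: "gkkev", "gkkevmd"
Count: 2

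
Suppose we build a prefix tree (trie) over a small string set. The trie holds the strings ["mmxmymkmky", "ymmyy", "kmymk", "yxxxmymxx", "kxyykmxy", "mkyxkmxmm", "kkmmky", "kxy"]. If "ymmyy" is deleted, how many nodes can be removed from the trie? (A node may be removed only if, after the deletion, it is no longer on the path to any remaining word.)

After clearing the end-marker at "ymmyy", prune upward until reaching a node still needed by another word.
The suffix "mmyy" (4 nodes) is used only by "ymmyy"; the node for "y" still has the child "x", so pruning stops there.
Nodes removed: 4

4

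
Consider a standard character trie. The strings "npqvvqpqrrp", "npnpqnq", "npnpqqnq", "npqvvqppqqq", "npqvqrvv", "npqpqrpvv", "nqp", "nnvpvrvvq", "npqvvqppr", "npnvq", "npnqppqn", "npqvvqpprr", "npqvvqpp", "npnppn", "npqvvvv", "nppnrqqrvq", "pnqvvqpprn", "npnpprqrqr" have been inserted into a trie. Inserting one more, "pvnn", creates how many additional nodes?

3

Walking "pvnn" from the root, the first 1 characters ("p") follow existing edges; "v" is the first miss.
Each of the 3 remaining characters creates one node.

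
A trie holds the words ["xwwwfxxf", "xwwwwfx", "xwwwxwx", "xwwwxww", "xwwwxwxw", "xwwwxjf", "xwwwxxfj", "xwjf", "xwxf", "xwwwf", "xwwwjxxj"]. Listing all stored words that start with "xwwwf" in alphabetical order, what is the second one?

xwwwfxxf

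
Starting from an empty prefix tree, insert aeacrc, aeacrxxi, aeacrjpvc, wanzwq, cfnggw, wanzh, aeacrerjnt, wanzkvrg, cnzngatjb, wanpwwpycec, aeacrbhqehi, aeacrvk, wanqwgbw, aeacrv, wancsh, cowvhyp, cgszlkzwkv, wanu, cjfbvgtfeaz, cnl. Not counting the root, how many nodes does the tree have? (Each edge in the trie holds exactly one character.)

Insert word by word; a character creates a node only if that edge doesn't already exist:
  "aeacrc" → 6 new (a, e, a, c, r, c)
  "aeacrxxi" → prefix "aeacr" already present; 3 new (x, x, i)
  "aeacrjpvc" → prefix "aeacr" already present; 4 new (j, p, v, c)
  "wanzwq" → 6 new (w, a, n, z, w, q)
  "cfnggw" → 6 new (c, f, n, g, g, w)
  "wanzh" → prefix "wanz" already present; 1 new (h)
  "aeacrerjnt" → prefix "aeacr" already present; 5 new (e, r, j, n, t)
  "wanzkvrg" → prefix "wanz" already present; 4 new (k, v, r, g)
  "cnzngatjb" → prefix "c" already present; 8 new (n, z, n, g, a, t, j, b)
  "wanpwwpycec" → prefix "wan" already present; 8 new (p, w, w, p, y, c, e, c)
  "aeacrbhqehi" → prefix "aeacr" already present; 6 new (b, h, q, e, h, i)
  "aeacrvk" → prefix "aeacr" already present; 2 new (v, k)
  "wanqwgbw" → prefix "wan" already present; 5 new (q, w, g, b, w)
  "aeacrv" → prefix "aeacrv" already present; 0 new (none)
  "wancsh" → prefix "wan" already present; 3 new (c, s, h)
  "cowvhyp" → prefix "c" already present; 6 new (o, w, v, h, y, p)
  "cgszlkzwkv" → prefix "c" already present; 9 new (g, s, z, l, k, z, w, k, v)
  "wanu" → prefix "wan" already present; 1 new (u)
  "cjfbvgtfeaz" → prefix "c" already present; 10 new (j, f, b, v, g, t, f, e, a, z)
  "cnl" → prefix "cn" already present; 1 new (l)
Total nodes = 6 + 3 + 4 + 6 + 6 + 1 + 5 + 4 + 8 + 8 + 6 + 2 + 5 + 0 + 3 + 6 + 9 + 1 + 10 + 1 = 94

94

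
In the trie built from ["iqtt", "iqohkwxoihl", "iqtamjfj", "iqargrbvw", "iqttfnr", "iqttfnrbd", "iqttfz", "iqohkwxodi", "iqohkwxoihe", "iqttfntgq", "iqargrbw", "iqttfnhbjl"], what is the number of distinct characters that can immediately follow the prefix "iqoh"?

The children of the "iqoh" node are the distinct next characters among strings starting with "iqoh".
Distinct next characters after "iqoh": k.
That node has 1 child edge.

1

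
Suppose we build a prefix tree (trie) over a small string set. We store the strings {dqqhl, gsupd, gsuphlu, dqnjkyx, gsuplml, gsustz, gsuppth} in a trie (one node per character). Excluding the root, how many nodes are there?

27

Insert word by word; a character creates a node only if that edge doesn't already exist:
  "dqqhl" → 5 new (d, q, q, h, l)
  "gsupd" → 5 new (g, s, u, p, d)
  "gsuphlu" → prefix "gsup" already present; 3 new (h, l, u)
  "dqnjkyx" → prefix "dq" already present; 5 new (n, j, k, y, x)
  "gsuplml" → prefix "gsup" already present; 3 new (l, m, l)
  "gsustz" → prefix "gsu" already present; 3 new (s, t, z)
  "gsuppth" → prefix "gsup" already present; 3 new (p, t, h)
Total nodes = 5 + 5 + 3 + 5 + 3 + 3 + 3 = 27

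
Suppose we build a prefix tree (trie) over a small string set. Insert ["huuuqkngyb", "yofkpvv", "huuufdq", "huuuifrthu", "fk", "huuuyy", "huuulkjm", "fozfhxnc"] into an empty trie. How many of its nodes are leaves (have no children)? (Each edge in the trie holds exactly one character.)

A leaf is a node with no children — equivalently, the end of a word that is not a proper prefix of any other stored word.
Those words: "fk", "fozfhxnc", "huuufdq", "huuuifrthu", "huuulkjm", "huuuqkngyb", "huuuyy", "yofkpvv"
Leaf count: 8

8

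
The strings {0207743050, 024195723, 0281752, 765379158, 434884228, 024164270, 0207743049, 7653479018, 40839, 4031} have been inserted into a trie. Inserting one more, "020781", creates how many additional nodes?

2

"0207" is already a path in the trie; the remaining "81" must be added.
So 6 − 4 = 2 new nodes.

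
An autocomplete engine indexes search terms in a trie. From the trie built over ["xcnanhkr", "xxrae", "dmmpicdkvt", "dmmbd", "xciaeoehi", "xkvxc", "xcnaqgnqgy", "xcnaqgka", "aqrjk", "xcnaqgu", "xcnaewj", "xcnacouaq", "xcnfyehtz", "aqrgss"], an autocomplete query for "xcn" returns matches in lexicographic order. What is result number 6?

xcnaqgu

Filter for "xcn…" and sort: "xcnacouaq", "xcnaewj", "xcnanhkr", "xcnaqgka", "xcnaqgnqgy", "xcnaqgu", "xcnfyehtz"
The 6th is xcnaqgu.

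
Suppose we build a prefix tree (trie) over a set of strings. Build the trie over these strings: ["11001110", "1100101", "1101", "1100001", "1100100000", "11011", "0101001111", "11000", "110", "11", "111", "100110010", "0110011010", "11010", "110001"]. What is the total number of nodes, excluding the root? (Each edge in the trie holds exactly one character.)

For each word, the new-node count is its length minus the longest prefix already in the trie:
  "11001110" → 8 new (1, 1, 0, 0, 1, 1, 1, 0)
  "1100101" → prefix "11001" already present; 2 new (0, 1)
  "1101" → prefix "110" already present; 1 new (1)
  "1100001" → prefix "1100" already present; 3 new (0, 0, 1)
  "1100100000" → prefix "110010" already present; 4 new (0, 0, 0, 0)
  "11011" → prefix "1101" already present; 1 new (1)
  "0101001111" → 10 new (0, 1, 0, 1, 0, 0, 1, 1, 1, 1)
  "11000" → prefix "11000" already present; 0 new (none)
  "110" → prefix "110" already present; 0 new (none)
  "11" → prefix "11" already present; 0 new (none)
  "111" → prefix "11" already present; 1 new (1)
  "100110010" → prefix "1" already present; 8 new (0, 0, 1, 1, 0, 0, 1, 0)
  "0110011010" → prefix "01" already present; 8 new (1, 0, 0, 1, 1, 0, 1, 0)
  "11010" → prefix "1101" already present; 1 new (0)
  "110001" → prefix "11000" already present; 1 new (1)
Total nodes = 8 + 2 + 1 + 3 + 4 + 1 + 10 + 0 + 0 + 0 + 1 + 8 + 8 + 1 + 1 = 48

48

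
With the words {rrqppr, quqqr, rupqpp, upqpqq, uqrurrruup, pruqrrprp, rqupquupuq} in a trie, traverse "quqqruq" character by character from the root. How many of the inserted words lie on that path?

1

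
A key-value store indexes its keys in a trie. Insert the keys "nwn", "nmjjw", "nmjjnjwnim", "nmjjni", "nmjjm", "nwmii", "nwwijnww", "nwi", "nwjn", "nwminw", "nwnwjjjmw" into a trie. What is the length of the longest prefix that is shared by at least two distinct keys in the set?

The deepest shared node is where two words last agree before diverging.
e.g. "nmjjni" and "nmjjnjwnim" share the prefix "nmjjn" of length 5; no pair shares a longer one.
Longest shared-prefix length: 5

5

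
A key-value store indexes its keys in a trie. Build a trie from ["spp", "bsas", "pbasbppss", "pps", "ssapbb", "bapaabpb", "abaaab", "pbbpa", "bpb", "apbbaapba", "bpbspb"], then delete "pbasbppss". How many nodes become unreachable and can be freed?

A node on "pbasbppss"'s path can go only if nothing else ends at it or branches off below it.
The suffix "asbppss" (7 nodes) is used only by "pbasbppss"; the node for "pb" still has the child "b", so pruning stops there.
Nodes removed: 7

7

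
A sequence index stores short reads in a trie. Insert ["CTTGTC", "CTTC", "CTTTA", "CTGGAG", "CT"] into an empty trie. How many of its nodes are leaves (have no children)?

A leaf is a node with no children — equivalently, the end of a word that is not a proper prefix of any other stored word.
Those words: "CTGGAG", "CTTC", "CTTGTC", "CTTTA"
Leaf count: 4

4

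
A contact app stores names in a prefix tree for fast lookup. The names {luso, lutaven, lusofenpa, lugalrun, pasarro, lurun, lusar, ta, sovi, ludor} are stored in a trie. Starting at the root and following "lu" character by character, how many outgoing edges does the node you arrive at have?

Walk "lu" from the root, arriving at one node.
Distinct next characters after "lu": d, g, r, s, t.
That node has 5 child edges.

5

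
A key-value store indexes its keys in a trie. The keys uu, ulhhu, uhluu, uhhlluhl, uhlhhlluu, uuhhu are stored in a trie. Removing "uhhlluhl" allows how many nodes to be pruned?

6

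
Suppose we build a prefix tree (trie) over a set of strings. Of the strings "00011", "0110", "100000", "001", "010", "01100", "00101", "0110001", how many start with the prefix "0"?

7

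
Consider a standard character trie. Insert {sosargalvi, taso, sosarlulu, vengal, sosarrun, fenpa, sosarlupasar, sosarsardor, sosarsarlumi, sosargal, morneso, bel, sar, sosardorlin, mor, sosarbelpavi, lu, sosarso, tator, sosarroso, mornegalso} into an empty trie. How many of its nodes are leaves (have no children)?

Leaves are exactly the stored words that no other stored word extends.
Those words: "bel", "fenpa", "lu", "mornegalso", "morneso", "sar", "sosarbelpavi", "sosardorlin", "sosargalvi", "sosarlulu", "sosarlupasar", "sosarroso", "sosarrun", "sosarsardor", "sosarsarlumi", "sosarso", "taso", "tator", "vengal"
Leaf count: 19

19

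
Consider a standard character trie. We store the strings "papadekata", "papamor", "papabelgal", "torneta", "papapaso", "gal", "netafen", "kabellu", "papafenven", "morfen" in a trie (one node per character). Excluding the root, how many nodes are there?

Insert word by word; a character creates a node only if that edge doesn't already exist:
  "papadekata" → 10 new (p, a, p, a, d, e, k, a, t, a)
  "papamor" → prefix "papa" already present; 3 new (m, o, r)
  "papabelgal" → prefix "papa" already present; 6 new (b, e, l, g, a, l)
  "torneta" → 7 new (t, o, r, n, e, t, a)
  "papapaso" → prefix "papa" already present; 4 new (p, a, s, o)
  "gal" → 3 new (g, a, l)
  "netafen" → 7 new (n, e, t, a, f, e, n)
  "kabellu" → 7 new (k, a, b, e, l, l, u)
  "papafenven" → prefix "papa" already present; 6 new (f, e, n, v, e, n)
  "morfen" → 6 new (m, o, r, f, e, n)
Total nodes = 10 + 3 + 6 + 7 + 4 + 3 + 7 + 7 + 6 + 6 = 59

59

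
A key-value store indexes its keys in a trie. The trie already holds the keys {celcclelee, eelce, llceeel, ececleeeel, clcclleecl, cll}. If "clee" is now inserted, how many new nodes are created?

2

Walking "clee" from the root, the first 2 characters ("cl") follow existing edges; "e" is the first miss.
New nodes needed: |"clee"| − 2 = 4 − 2 = 2.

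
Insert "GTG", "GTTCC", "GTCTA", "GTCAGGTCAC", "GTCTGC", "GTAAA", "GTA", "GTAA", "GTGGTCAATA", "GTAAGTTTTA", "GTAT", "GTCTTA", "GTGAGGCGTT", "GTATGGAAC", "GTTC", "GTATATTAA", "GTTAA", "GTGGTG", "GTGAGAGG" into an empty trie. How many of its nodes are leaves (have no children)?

A leaf is a node with no children — equivalently, the end of a word that is not a proper prefix of any other stored word.
Those words: "GTAAA", "GTAAGTTTTA", "GTATATTAA", "GTATGGAAC", "GTCAGGTCAC", "GTCTA", "GTCTGC", "GTCTTA", "GTGAGAGG", "GTGAGGCGTT", "GTGGTCAATA", "GTGGTG", "GTTAA", "GTTCC"
Leaf count: 14

14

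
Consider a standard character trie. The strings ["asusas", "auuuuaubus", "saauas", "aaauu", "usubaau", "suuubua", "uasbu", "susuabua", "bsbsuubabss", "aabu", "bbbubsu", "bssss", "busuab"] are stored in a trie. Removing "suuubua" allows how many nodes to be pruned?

A node on "suuubua"'s path can go only if nothing else ends at it or branches off below it.
The suffix "uubua" (5 nodes) is used only by "suuubua"; the node for "su" still has the child "s", so pruning stops there.
Nodes removed: 5

5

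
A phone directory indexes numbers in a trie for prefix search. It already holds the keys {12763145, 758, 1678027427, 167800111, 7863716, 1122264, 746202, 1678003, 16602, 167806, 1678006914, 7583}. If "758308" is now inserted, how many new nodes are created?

The longest prefix of "758308" already in the trie is "7583" (length 4).
So 6 − 4 = 2 new nodes.

2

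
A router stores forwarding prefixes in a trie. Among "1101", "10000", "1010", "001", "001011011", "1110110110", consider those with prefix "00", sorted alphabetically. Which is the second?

Words with prefix "00", in lexicographic order: "001", "001011011"
Position 2: 001011011

001011011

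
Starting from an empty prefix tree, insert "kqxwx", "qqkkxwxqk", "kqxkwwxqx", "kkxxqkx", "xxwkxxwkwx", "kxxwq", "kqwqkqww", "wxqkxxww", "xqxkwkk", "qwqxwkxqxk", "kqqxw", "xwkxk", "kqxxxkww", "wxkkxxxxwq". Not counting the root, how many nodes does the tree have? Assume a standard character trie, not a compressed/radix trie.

Trace insertions, counting only characters that open a new branch:
  "kqxwx" → 5 new (k, q, x, w, x)
  "qqkkxwxqk" → 9 new (q, q, k, k, x, w, x, q, k)
  "kqxkwwxqx" → prefix "kqx" already present; 6 new (k, w, w, x, q, x)
  "kkxxqkx" → prefix "k" already present; 6 new (k, x, x, q, k, x)
  "xxwkxxwkwx" → 10 new (x, x, w, k, x, x, w, k, w, x)
  "kxxwq" → prefix "k" already present; 4 new (x, x, w, q)
  "kqwqkqww" → prefix "kq" already present; 6 new (w, q, k, q, w, w)
  "wxqkxxww" → 8 new (w, x, q, k, x, x, w, w)
  "xqxkwkk" → prefix "x" already present; 6 new (q, x, k, w, k, k)
  "qwqxwkxqxk" → prefix "q" already present; 9 new (w, q, x, w, k, x, q, x, k)
  "kqqxw" → prefix "kq" already present; 3 new (q, x, w)
  "xwkxk" → prefix "x" already present; 4 new (w, k, x, k)
  "kqxxxkww" → prefix "kqx" already present; 5 new (x, x, k, w, w)
  "wxkkxxxxwq" → prefix "wx" already present; 8 new (k, k, x, x, x, x, w, q)
Total nodes = 5 + 9 + 6 + 6 + 10 + 4 + 6 + 8 + 6 + 9 + 3 + 4 + 5 + 8 = 89

89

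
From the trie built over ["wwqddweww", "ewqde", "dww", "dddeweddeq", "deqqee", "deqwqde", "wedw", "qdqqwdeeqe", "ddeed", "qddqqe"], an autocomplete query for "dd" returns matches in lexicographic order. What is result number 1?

dddeweddeq

DFS of the "dd" subtree visits, in order: "dddeweddeq", "ddeed"
The 1st is dddeweddeq.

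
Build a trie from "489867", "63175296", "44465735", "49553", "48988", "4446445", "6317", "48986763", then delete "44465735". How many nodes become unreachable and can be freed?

A node on "44465735"'s path can go only if nothing else ends at it or branches off below it.
The suffix "5735" (4 nodes) is used only by "44465735"; the node for "4446" still has the child "4", so pruning stops there.
Nodes removed: 4

4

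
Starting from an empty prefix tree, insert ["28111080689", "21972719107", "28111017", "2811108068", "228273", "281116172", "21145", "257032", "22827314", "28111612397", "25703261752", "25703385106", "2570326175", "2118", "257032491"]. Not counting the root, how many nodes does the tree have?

61

Insert word by word; a character creates a node only if that edge doesn't already exist:
  "28111080689" → 11 new (2, 8, 1, 1, 1, 0, 8, 0, 6, 8, 9)
  "21972719107" → prefix "2" already present; 10 new (1, 9, 7, 2, 7, 1, 9, 1, 0, 7)
  "28111017" → prefix "281110" already present; 2 new (1, 7)
  "2811108068" → prefix "2811108068" already present; 0 new (none)
  "228273" → prefix "2" already present; 5 new (2, 8, 2, 7, 3)
  "281116172" → prefix "28111" already present; 4 new (6, 1, 7, 2)
  "21145" → prefix "21" already present; 3 new (1, 4, 5)
  "257032" → prefix "2" already present; 5 new (5, 7, 0, 3, 2)
  "22827314" → prefix "228273" already present; 2 new (1, 4)
  "28111612397" → prefix "2811161" already present; 4 new (2, 3, 9, 7)
  "25703261752" → prefix "257032" already present; 5 new (6, 1, 7, 5, 2)
  "25703385106" → prefix "25703" already present; 6 new (3, 8, 5, 1, 0, 6)
  "2570326175" → prefix "2570326175" already present; 0 new (none)
  "2118" → prefix "211" already present; 1 new (8)
  "257032491" → prefix "257032" already present; 3 new (4, 9, 1)
Total nodes = 11 + 10 + 2 + 0 + 5 + 4 + 3 + 5 + 2 + 4 + 5 + 6 + 0 + 1 + 3 = 61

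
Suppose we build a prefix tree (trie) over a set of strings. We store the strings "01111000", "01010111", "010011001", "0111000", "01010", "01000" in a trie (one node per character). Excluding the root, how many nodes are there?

Trie structure (* marks end of a word):
(root)
└─ 0
   └─ 1
      ├─ 0
      │  ├─ 0
      │  │  ├─ 0 *
      │  │  └─ 1
      │  │     └─ 1
      │  │        └─ 0
      │  │           └─ 0
      │  │              └─ 1 *
      │  └─ 1
      │     └─ 0 *
      │        └─ 1
      │           └─ 1
      │              └─ 1 *
      └─ 1
         └─ 1
            ├─ 0
            │  └─ 0
            │     └─ 0 *
            └─ 1
               └─ 0
                  └─ 0
                     └─ 0 *
Counting every labelled node above: 24.

24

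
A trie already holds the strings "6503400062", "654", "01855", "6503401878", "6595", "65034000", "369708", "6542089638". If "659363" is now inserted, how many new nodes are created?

"659" is already a path in the trie; the remaining "363" must be added.
Each of the 3 remaining characters creates one node.

3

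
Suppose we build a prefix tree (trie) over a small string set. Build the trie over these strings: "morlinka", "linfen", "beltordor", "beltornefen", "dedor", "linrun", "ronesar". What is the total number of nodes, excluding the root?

For each word, the new-node count is its length minus the longest prefix already in the trie:
  "morlinka" → 8 new (m, o, r, l, i, n, k, a)
  "linfen" → 6 new (l, i, n, f, e, n)
  "beltordor" → 9 new (b, e, l, t, o, r, d, o, r)
  "beltornefen" → prefix "beltor" already present; 5 new (n, e, f, e, n)
  "dedor" → 5 new (d, e, d, o, r)
  "linrun" → prefix "lin" already present; 3 new (r, u, n)
  "ronesar" → 7 new (r, o, n, e, s, a, r)
Total nodes = 8 + 6 + 9 + 5 + 5 + 3 + 7 = 43

43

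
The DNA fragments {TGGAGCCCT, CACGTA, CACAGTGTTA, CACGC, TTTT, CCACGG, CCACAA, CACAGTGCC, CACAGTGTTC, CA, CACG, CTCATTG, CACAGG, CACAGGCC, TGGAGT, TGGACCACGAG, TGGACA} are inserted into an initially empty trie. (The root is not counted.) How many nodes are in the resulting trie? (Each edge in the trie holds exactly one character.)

54

Count nodes per top-level branch (shared prefixes stored once):
  'C'-branch (CA, CACAGG, CACAGGCC, CACAGTGCC, CACAGTGTTA, CACAGTGTTC, CACG, CACGC, CACGTA, CCACAA, CCACGG, CTCATTG): 33 nodes
  'T'-branch (TGGACA, TGGACCACGAG, TGGAGCCCT, TGGAGT, TTTT): 21 nodes
Sum: 54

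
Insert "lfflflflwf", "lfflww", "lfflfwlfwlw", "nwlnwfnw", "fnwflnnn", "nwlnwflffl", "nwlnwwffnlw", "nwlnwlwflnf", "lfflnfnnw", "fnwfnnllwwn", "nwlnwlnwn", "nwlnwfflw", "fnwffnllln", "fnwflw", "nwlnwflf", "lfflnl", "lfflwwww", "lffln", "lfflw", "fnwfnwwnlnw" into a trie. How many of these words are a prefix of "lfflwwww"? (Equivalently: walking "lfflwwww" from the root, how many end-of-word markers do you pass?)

3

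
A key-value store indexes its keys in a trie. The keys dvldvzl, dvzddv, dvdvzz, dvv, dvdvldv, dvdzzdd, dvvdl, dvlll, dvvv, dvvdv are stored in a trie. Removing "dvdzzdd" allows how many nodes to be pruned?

After clearing the end-marker at "dvdzzdd", prune upward until reaching a node still needed by another word.
The suffix "zzdd" (4 nodes) is used only by "dvdzzdd"; the node for "dvd" still has the child "v", so pruning stops there.
Nodes removed: 4

4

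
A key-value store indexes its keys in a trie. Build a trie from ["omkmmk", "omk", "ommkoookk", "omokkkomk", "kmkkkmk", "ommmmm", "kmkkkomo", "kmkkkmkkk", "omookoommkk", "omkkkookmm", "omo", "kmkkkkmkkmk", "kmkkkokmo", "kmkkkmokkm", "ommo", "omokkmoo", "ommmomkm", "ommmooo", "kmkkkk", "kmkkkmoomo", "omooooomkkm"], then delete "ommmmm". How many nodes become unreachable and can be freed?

2

A node on "ommmmm"'s path can go only if nothing else ends at it or branches off below it.
The suffix "mm" (2 nodes) is used only by "ommmmm"; the node for "ommm" still has the child "o", so pruning stops there.
Nodes removed: 2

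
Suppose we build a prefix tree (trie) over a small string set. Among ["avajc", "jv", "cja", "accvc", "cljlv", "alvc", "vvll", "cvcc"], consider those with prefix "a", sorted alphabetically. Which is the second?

alvc

Words with prefix "a", in lexicographic order: "accvc", "alvc", "avajc"
The 2nd is alvc.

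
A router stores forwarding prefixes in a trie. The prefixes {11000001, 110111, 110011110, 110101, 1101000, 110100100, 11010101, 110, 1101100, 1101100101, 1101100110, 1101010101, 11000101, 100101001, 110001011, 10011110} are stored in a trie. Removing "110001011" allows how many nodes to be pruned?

1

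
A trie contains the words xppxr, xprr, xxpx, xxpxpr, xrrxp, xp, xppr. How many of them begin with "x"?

7

Walk to "x"; the words in its subtree are exactly those with that prefix.
Matches: "xp", "xppr", "xppxr", "xprr", "xrrxp", "xxpx", "xxpxpr"
Count: 7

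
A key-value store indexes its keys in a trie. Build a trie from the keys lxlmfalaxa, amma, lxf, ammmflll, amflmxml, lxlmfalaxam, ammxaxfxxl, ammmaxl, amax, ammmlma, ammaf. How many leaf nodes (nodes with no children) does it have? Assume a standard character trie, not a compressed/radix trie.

9

Leaves are exactly the stored words that no other stored word extends.
Those words: "amax", "amflmxml", "ammaf", "ammmaxl", "ammmflll", "ammmlma", "ammxaxfxxl", "lxf", "lxlmfalaxam"
Leaf count: 9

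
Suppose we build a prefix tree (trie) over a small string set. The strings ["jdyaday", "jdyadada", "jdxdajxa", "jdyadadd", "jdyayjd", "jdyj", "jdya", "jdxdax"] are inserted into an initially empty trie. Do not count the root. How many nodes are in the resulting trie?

Trie structure (* marks end of a word):
(root)
└─ j
   └─ d
      ├─ x
      │  └─ d
      │     └─ a
      │        ├─ j
      │        │  └─ x
      │        │     └─ a *
      │        └─ x *
      └─ y
         ├─ a *
         │  ├─ d
         │  │  └─ a
         │  │     ├─ d
         │  │     │  ├─ a *
         │  │     │  └─ d *
         │  │     └─ y *
         │  └─ y
         │     └─ j
         │        └─ d *
         └─ j *
Counting every labelled node above: 21.

21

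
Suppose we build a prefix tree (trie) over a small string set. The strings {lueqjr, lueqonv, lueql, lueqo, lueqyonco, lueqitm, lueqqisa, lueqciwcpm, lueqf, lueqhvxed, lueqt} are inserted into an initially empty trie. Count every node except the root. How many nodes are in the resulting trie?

Count nodes per top-level branch (shared prefixes stored once):
  'l'-branch (lueqciwcpm, lueqf, lueqhvxed, lueqitm, lueqjr, lueql, lueqo, lueqonv, lueqqisa, lueqt, lueqyonco): 35 nodes
Sum: 35

35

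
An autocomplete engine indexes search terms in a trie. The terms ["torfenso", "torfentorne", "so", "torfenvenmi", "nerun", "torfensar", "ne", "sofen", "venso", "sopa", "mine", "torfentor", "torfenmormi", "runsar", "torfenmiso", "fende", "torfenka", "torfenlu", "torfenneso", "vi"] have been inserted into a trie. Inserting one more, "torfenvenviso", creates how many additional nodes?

4

The longest prefix of "torfenvenviso" already in the trie is "torfenven" (length 9).
Each of the 4 remaining characters creates one node.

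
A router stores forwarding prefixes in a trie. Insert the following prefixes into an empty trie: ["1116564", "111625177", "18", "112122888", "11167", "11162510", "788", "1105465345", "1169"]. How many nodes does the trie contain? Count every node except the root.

Count nodes per top-level branch (shared prefixes stored once):
  '1'-branch (1105465345, 11162510, 111625177, 1116564, 11167, 112122888, 1169, 18): 32 nodes
  '7'-branch (788): 3 nodes
Sum: 35

35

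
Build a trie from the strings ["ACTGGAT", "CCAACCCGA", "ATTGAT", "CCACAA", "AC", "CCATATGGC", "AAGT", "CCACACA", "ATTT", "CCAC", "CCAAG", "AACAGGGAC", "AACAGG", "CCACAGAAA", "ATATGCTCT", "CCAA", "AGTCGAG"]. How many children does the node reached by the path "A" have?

4

Follow the path "A" to its node, then look at its outgoing edges.
Distinct next characters after "A": A, C, G, T.
That node has 4 child edges.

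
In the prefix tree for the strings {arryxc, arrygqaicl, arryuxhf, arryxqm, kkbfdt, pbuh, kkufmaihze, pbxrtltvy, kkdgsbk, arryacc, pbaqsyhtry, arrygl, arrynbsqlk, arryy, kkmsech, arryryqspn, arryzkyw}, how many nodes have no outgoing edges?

Leaves are exactly the stored words that no other stored word extends.
Those words: "arryacc", "arrygl", "arrygqaicl", "arrynbsqlk", "arryryqspn", "arryuxhf", "arryxc", "arryxqm", "arryy", "arryzkyw", "kkbfdt", "kkdgsbk", "kkmsech", "kkufmaihze", "pbaqsyhtry", "pbuh", "pbxrtltvy"
Leaf count: 17

17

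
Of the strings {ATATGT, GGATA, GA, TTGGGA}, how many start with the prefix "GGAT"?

1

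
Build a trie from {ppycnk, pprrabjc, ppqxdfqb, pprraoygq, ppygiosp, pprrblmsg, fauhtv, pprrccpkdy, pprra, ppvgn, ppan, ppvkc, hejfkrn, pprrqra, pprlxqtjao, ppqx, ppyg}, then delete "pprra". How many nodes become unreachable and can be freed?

0

A node on "pprra"'s path can go only if nothing else ends at it or branches off below it.
Every node on "pprra" is still needed (e.g. by "pprrabjc"), so nothing is freed.
Nodes removed: 0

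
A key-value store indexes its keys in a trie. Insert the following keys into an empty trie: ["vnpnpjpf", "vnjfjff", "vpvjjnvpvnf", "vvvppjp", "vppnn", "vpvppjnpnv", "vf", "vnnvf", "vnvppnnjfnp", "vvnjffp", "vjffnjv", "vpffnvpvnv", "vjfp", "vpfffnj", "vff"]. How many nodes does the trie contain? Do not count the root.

For each word, the new-node count is its length minus the longest prefix already in the trie:
  "vnpnpjpf" → 8 new (v, n, p, n, p, j, p, f)
  "vnjfjff" → prefix "vn" already present; 5 new (j, f, j, f, f)
  "vpvjjnvpvnf" → prefix "v" already present; 10 new (p, v, j, j, n, v, p, v, n, f)
  "vvvppjp" → prefix "v" already present; 6 new (v, v, p, p, j, p)
  "vppnn" → prefix "vp" already present; 3 new (p, n, n)
  "vpvppjnpnv" → prefix "vpv" already present; 7 new (p, p, j, n, p, n, v)
  "vf" → prefix "v" already present; 1 new (f)
  "vnnvf" → prefix "vn" already present; 3 new (n, v, f)
  "vnvppnnjfnp" → prefix "vn" already present; 9 new (v, p, p, n, n, j, f, n, p)
  "vvnjffp" → prefix "vv" already present; 5 new (n, j, f, f, p)
  "vjffnjv" → prefix "v" already present; 6 new (j, f, f, n, j, v)
  "vpffnvpvnv" → prefix "vp" already present; 8 new (f, f, n, v, p, v, n, v)
  "vjfp" → prefix "vjf" already present; 1 new (p)
  "vpfffnj" → prefix "vpff" already present; 3 new (f, n, j)
  "vff" → prefix "vf" already present; 1 new (f)
Total nodes = 8 + 5 + 10 + 6 + 3 + 7 + 1 + 3 + 9 + 5 + 6 + 8 + 1 + 3 + 1 = 76

76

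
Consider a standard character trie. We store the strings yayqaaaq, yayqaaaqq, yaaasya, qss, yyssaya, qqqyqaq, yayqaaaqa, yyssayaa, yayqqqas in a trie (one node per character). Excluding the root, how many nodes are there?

Insert word by word; a character creates a node only if that edge doesn't already exist:
  "yayqaaaq" → 8 new (y, a, y, q, a, a, a, q)
  "yayqaaaqq" → prefix "yayqaaaq" already present; 1 new (q)
  "yaaasya" → prefix "ya" already present; 5 new (a, a, s, y, a)
  "qss" → 3 new (q, s, s)
  "yyssaya" → prefix "y" already present; 6 new (y, s, s, a, y, a)
  "qqqyqaq" → prefix "q" already present; 6 new (q, q, y, q, a, q)
  "yayqaaaqa" → prefix "yayqaaaq" already present; 1 new (a)
  "yyssayaa" → prefix "yyssaya" already present; 1 new (a)
  "yayqqqas" → prefix "yayq" already present; 4 new (q, q, a, s)
Total nodes = 8 + 1 + 5 + 3 + 6 + 6 + 1 + 1 + 4 = 35

35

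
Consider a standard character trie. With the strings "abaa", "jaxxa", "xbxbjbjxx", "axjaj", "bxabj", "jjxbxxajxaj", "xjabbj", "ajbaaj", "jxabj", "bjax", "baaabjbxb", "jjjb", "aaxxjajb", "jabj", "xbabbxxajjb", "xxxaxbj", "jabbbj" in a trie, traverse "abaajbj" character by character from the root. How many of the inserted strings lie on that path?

Walk "abaajbj" from the root; an end-of-word marker is hit whenever a stored word is a prefix of "abaajbj".
Prefixes of the query that are stored words: "abaa"
Count: 1

1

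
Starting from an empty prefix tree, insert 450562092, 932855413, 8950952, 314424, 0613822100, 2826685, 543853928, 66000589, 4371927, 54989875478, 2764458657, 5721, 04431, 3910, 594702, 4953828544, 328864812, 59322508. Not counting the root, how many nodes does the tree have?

127

Count nodes per top-level branch (shared prefixes stored once):
  '0'-branch (04431, 0613822100): 14 nodes
  '2'-branch (2764458657, 2826685): 16 nodes
  '3'-branch (314424, 328864812, 3910): 17 nodes
  '4'-branch (4371927, 450562092, 4953828544): 24 nodes
  '5'-branch (543853928, 54989875478, 5721, 59322508, 594702): 32 nodes
  '6'-branch (66000589): 8 nodes
  '8'-branch (8950952): 7 nodes
  '9'-branch (932855413): 9 nodes
Sum: 127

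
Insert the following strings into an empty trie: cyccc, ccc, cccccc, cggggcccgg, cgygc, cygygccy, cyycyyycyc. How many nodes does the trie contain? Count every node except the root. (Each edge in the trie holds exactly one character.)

36

For each word, the new-node count is its length minus the longest prefix already in the trie:
  "cyccc" → 5 new (c, y, c, c, c)
  "ccc" → prefix "c" already present; 2 new (c, c)
  "cccccc" → prefix "ccc" already present; 3 new (c, c, c)
  "cggggcccgg" → prefix "c" already present; 9 new (g, g, g, g, c, c, c, g, g)
  "cgygc" → prefix "cg" already present; 3 new (y, g, c)
  "cygygccy" → prefix "cy" already present; 6 new (g, y, g, c, c, y)
  "cyycyyycyc" → prefix "cy" already present; 8 new (y, c, y, y, y, c, y, c)
Total nodes = 5 + 2 + 3 + 9 + 3 + 6 + 8 = 36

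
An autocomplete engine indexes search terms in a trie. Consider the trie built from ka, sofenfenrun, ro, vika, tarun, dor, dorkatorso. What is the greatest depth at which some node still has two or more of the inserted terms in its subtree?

Look for the deepest trie node that still has at least two words in its subtree.
"dor" and "dorkatorso" agree on "dor" (3 characters) before diverging; nothing deeper is shared.
Longest shared-prefix length: 3

3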